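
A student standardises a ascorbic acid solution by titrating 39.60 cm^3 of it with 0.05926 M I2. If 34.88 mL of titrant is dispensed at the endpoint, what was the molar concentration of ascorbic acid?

0.0522 M

n(I2) = 0.05926 x 0.03488 = 0.002067 mol.
From the balanced equation, 1 mol I2 reacts with 1 mol ascorbic acid, so n(ascorbic acid) = 0.002067 x 1/1 = 0.002067 mol.
[ascorbic acid] = 0.002067 / 0.03960 L = 0.0522 M.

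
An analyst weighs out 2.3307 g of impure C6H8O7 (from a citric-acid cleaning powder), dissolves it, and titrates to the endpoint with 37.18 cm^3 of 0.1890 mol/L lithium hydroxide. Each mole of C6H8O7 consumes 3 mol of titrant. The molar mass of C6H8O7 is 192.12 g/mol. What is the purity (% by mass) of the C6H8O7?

n(LiOH) = 0.1890 x 0.03718 = 0.007027 mol.
n(C6H8O7) = 0.007027 / 3 = 0.002342 mol.
mass of C6H8O7 = 0.002342 x 192.12 = 0.4500 g.
% purity = 0.4500 / 2.3307 x 100 = 19.3%.

19.3%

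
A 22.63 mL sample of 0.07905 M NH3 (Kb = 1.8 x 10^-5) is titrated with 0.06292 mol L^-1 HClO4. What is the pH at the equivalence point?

5.36

n(NH3) = 0.07905 x 0.02263 = 0.001789 mol; V(HClO4) at equivalence = 0.001789/0.06292 = 0.02843 L.
At equivalence the base is fully converted to NH4+; total volume = 0.05106 L, so [NH4+] = 0.001789/0.05106 = 0.03503 M.
Ka(NH4+) = Kw/Kb = 1.0e-14 / 1.8 x 10^-5 = 5.56e-10.
[H^+] = sqrt(Ka x [NH4+]) = sqrt(5.56e-10 x 0.03503) = 4.41e-6 M.
pH = -log(4.41e-6) = 5.36.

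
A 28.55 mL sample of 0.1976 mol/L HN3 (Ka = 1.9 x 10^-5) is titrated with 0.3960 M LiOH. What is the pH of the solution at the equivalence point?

n(HN3) = 0.1976 x 0.02855 = 0.005641 mol; V(LiOH) at equivalence = 0.005641/0.3960 = 0.01425 L.
At equivalence all the acid is converted to N3-; total volume = 0.02855 + 0.01425 = 0.04280 L, so [N3-] = 0.005641/0.04280 = 0.1318 M.
Kb = Kw/Ka = 1.0e-14 / 1.9 x 10^-5 = 5.26e-10.
[OH^-] = sqrt(Kb x [N3-]) = sqrt(5.26e-10 x 0.1318) = 8.33e-6 M.
pOH = 5.08, so pH = 14.00 - 5.08 = 8.92.

8.92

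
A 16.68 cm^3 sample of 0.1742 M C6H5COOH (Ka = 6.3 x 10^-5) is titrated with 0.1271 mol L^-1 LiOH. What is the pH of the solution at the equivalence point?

8.53

n(C6H5COOH) = 0.1742 x 0.01668 = 0.002906 mol; V(LiOH) at equivalence = 0.002906/0.1271 = 0.02286 L.
At equivalence all the acid is converted to C6H5COO-; total volume = 0.01668 + 0.02286 = 0.03954 L, so [C6H5COO-] = 0.002906/0.03954 = 0.07348 M.
Kb = Kw/Ka = 1.0e-14 / 6.3 x 10^-5 = 1.59e-10.
[OH^-] = sqrt(Kb x [C6H5COO-]) = sqrt(1.59e-10 x 0.07348) = 3.42e-6 M.
pOH = 5.47, so pH = 14.00 - 5.47 = 8.53.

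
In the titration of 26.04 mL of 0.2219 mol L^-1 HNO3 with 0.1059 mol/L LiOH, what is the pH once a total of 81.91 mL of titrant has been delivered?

12.43

n(acid) = 0.2219 x 0.02604 = 0.005778 mol; n(LiOH) added = 0.1059 x 0.08191 = 0.008674 mol.
Base is in excess by 0.008674 - 0.005778 = 0.002896 mol in a total volume of 0.1079 L.
[OH^-] = 0.002896/0.1079 = 0.02683 M, so pOH = 1.57 and pH = 14.00 - 1.57 = 12.43.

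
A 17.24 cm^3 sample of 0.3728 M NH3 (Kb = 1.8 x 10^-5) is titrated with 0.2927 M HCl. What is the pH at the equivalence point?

n(NH3) = 0.3728 x 0.01724 = 0.006427 mol; V(HCl) at equivalence = 0.006427/0.2927 = 0.02196 L.
At equivalence the base is fully converted to NH4+; total volume = 0.03920 L, so [NH4+] = 0.006427/0.03920 = 0.1640 M.
Ka(NH4+) = Kw/Kb = 1.0e-14 / 1.8 x 10^-5 = 5.56e-10.
[H^+] = sqrt(Ka x [NH4+]) = sqrt(5.56e-10 x 0.1640) = 9.54e-6 M.
pH = -log(9.54e-6) = 5.02.

5.02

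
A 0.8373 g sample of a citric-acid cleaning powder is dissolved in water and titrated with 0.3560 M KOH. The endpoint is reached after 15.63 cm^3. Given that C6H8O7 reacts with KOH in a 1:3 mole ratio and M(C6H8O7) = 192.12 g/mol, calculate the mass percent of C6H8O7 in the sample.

42.6%

n(KOH) = 0.3560 x 0.01563 = 0.005564 mol.
n(C6H8O7) = 0.005564 / 3 = 0.001855 mol.
mass of C6H8O7 = 0.001855 x 192.12 = 0.3563 g.
% purity = 0.3563 / 0.8373 x 100 = 42.6%.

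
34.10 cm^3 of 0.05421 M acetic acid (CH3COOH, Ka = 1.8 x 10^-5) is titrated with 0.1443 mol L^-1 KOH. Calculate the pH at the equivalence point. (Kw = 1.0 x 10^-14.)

n(CH3COOH) = 0.05421 x 0.03410 = 0.001849 mol; V(KOH) at equivalence = 0.001849/0.1443 = 0.01281 L.
At equivalence all the acid is converted to CH3COO-; total volume = 0.03410 + 0.01281 = 0.04691 L, so [CH3COO-] = 0.001849/0.04691 = 0.03941 M.
Kb = Kw/Ka = 1.0e-14 / 1.8 x 10^-5 = 5.56e-10.
[OH^-] = sqrt(Kb x [CH3COO-]) = sqrt(5.56e-10 x 0.03941) = 4.68e-6 M.
pOH = 5.33, so pH = 14.00 - 5.33 = 8.67.

8.67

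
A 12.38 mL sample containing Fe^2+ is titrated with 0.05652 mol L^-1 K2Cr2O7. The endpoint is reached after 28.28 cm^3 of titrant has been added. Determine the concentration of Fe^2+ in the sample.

n(K2Cr2O7) = 0.05652 x 0.02828 = 0.001598 mol.
From the balanced equation, 1 mol K2Cr2O7 reacts with 6 mol Fe^2+, so n(Fe^2+) = 0.001598 x 6/1 = 0.009590 mol.
[Fe^2+] = 0.009590 / 0.01238 L = 0.775 M.

0.775 M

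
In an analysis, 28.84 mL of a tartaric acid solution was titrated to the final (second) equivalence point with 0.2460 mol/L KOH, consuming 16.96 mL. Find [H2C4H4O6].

n(KOH) = 0.2460 x 0.01696 = 0.004172 mol.
At the final (second) equivalence point, 2 mol OH^- react per mol H2C4H4O6, so n(H2C4H4O6) = 0.004172 / 2 = 0.002086 mol.
[H2C4H4O6] = 0.002086 / 0.02884 L = 0.0723 M.

0.0723 M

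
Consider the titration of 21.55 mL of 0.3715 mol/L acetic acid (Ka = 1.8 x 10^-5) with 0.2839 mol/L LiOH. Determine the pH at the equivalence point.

n(CH3COOH) = 0.3715 x 0.02155 = 0.008006 mol; V(LiOH) at equivalence = 0.008006/0.2839 = 0.02820 L.
At equivalence all the acid is converted to CH3COO-; total volume = 0.02155 + 0.02820 = 0.04975 L, so [CH3COO-] = 0.008006/0.04975 = 0.1609 M.
Kb = Kw/Ka = 1.0e-14 / 1.8 x 10^-5 = 5.56e-10.
[OH^-] = sqrt(Kb x [CH3COO-]) = sqrt(5.56e-10 x 0.1609) = 9.46e-6 M.
pOH = 5.02, so pH = 14.00 - 5.02 = 8.98.

8.98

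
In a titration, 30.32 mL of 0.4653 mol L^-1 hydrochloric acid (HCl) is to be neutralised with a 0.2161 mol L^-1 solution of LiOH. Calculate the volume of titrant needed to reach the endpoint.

n(HCl) = 0.4653 mol/L x 0.03032 L = 0.01411 mol.
At equivalence n(LiOH) = n(HCl) = 0.01411 mol.
V(LiOH) = 0.01411 / 0.2161 = 0.06528 L = 65.3 mL.

65.3 mL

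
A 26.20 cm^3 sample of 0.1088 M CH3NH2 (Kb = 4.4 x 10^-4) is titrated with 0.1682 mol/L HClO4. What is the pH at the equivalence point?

n(CH3NH2) = 0.1088 x 0.02620 = 0.002851 mol; V(HClO4) at equivalence = 0.002851/0.1682 = 0.01695 L.
At equivalence the base is fully converted to CH3NH3+; total volume = 0.04315 L, so [CH3NH3+] = 0.002851/0.04315 = 0.06607 M.
Ka(CH3NH3+) = Kw/Kb = 1.0e-14 / 4.4 x 10^-4 = 2.27e-11.
[H^+] = sqrt(Ka x [CH3NH3+]) = sqrt(2.27e-11 x 0.06607) = 1.23e-6 M.
pH = -log(1.23e-6) = 5.91.

5.91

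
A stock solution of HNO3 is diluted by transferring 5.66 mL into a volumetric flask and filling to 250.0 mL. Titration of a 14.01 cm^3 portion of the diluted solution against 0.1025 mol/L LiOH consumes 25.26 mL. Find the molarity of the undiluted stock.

n(LiOH) = 0.1025 x 0.02526 = 0.002589 mol.
n(HNO3) in the aliquot = 0.002589 mol.
[diluted HNO3] = 0.002589 / 0.01401 = 0.1848 M.
Dilution factor = 250.0/5.660 = 44.17, so [stock] = 0.1848 x 44.17 = 8.16 M.

8.16 M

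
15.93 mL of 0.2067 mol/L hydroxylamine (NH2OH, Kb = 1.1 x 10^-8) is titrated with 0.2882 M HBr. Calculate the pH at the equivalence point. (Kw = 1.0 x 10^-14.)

n(NH2OH) = 0.2067 x 0.01593 = 0.003293 mol; V(HBr) at equivalence = 0.003293/0.2882 = 0.01143 L.
At equivalence the base is fully converted to NH3OH+; total volume = 0.02736 L, so [NH3OH+] = 0.003293/0.02736 = 0.1204 M.
Ka(NH3OH+) = Kw/Kb = 1.0e-14 / 1.1 x 10^-8 = 9.09e-7.
[H^+] = sqrt(Ka x [NH3OH+]) = sqrt(9.09e-7 x 0.1204) = 0.000331 M.
pH = -log(0.000331) = 3.48.

3.48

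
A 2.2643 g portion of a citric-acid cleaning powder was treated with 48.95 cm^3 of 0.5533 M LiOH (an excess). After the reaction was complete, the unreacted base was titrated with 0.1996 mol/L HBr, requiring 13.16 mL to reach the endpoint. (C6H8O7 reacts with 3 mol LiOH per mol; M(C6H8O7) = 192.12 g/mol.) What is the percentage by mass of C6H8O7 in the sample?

Total n(LiOH) added = 0.5533 x 0.04895 = 0.02708 mol.
n(HBr) used = 0.1996 x 0.01316 = 0.002627 mol, which equals the excess n(LiOH).
So n(LiOH) consumed by the sample = 0.02708 - 0.002627 = 0.02446 mol.
n(C6H8O7) = 0.02446 / 3 = 0.008152 mol.
mass C6H8O7 = 0.008152 x 192.12 = 1.566 g, so %C6H8O7 = 1.566/2.2643 x 100 = 69.2%.

69.2%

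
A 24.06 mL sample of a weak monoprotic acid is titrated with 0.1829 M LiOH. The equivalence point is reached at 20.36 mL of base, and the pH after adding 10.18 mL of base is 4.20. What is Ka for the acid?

6.3 x 10^-5

10.18 mL is half of the equivalence volume, so this is the half-equivalence point where [HA] = [A^-].
At half-equivalence pH = pKa, so pKa = 4.20.
Ka = 10^(-4.20) = 6.3 x 10^-5.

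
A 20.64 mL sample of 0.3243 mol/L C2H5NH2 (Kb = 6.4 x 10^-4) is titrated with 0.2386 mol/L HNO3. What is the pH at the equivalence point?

5.83

n(C2H5NH2) = 0.3243 x 0.02064 = 0.006694 mol; V(HNO3) at equivalence = 0.006694/0.2386 = 0.02805 L.
At equivalence the base is fully converted to C2H5NH3+; total volume = 0.04869 L, so [C2H5NH3+] = 0.006694/0.04869 = 0.1375 M.
Ka(C2H5NH3+) = Kw/Kb = 1.0e-14 / 6.4 x 10^-4 = 1.56e-11.
[H^+] = sqrt(Ka x [C2H5NH3+]) = sqrt(1.56e-11 x 0.1375) = 1.47e-6 M.
pH = -log(1.47e-6) = 5.83.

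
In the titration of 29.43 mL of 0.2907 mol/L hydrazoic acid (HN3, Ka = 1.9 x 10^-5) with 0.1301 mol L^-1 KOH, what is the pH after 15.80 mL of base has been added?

4.22

Initial n(HN3) = 0.2907 x 0.02943 = 0.008555 mol.
n(KOH) added = 0.1301 x 0.01580 = 0.002056 mol, converting that many moles of HN3 to N3-.
Remaining n(HN3) = 0.006500 mol; n(N3-) = 0.002056 mol.
By Henderson-Hasselbalch, pH = pKa + log([A^-]/[HA]) = 4.72 + log(0.002056/0.006500) = 4.72 + (-0.50) = 4.22.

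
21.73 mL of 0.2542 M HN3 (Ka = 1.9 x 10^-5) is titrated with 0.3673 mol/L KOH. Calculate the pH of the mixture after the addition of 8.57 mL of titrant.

4.84

Initial n(HN3) = 0.2542 x 0.02173 = 0.005524 mol.
n(KOH) added = 0.3673 x 0.008570 = 0.003148 mol, converting that many moles of HN3 to N3-.
Remaining n(HN3) = 0.002376 mol; n(N3-) = 0.003148 mol.
By Henderson-Hasselbalch, pH = pKa + log([A^-]/[HA]) = 4.72 + log(0.003148/0.002376) = 4.72 + (+0.12) = 4.84.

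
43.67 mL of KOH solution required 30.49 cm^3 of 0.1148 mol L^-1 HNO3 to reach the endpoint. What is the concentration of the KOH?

0.0802 M

n(HNO3) delivered = 0.1148 x 0.03049 = 0.003500 mol.
For a 1:1 reaction, n(KOH) = 0.003500 mol.
[KOH] = 0.003500 mol / 0.04367 L = 0.0802 M.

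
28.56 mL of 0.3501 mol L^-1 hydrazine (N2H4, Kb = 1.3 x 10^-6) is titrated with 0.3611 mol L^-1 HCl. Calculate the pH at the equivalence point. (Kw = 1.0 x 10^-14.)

4.43

n(N2H4) = 0.3501 x 0.02856 = 0.009999 mol; V(HCl) at equivalence = 0.009999/0.3611 = 0.02769 L.
At equivalence the base is fully converted to N2H5+; total volume = 0.05625 L, so [N2H5+] = 0.009999/0.05625 = 0.1778 M.
Ka(N2H5+) = Kw/Kb = 1.0e-14 / 1.3 x 10^-6 = 7.69e-9.
[H^+] = sqrt(Ka x [N2H5+]) = sqrt(7.69e-9 x 0.1778) = 3.70e-5 M.
pH = -log(3.70e-5) = 4.43.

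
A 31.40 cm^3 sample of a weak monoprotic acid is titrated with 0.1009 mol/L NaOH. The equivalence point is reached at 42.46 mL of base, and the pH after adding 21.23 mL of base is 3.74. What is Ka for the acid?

21.23 mL is half of the equivalence volume, so this is the half-equivalence point where [HA] = [A^-].
At half-equivalence pH = pKa, so pKa = 3.74.
Ka = 10^(-3.74) = 1.8 x 10^-4.

1.8 x 10^-4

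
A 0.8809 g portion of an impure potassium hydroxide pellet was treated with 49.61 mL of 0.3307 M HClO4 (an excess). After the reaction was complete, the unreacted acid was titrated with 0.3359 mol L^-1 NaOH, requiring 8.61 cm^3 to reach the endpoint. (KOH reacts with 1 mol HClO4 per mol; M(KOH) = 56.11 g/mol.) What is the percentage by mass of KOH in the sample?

86.1%

Total n(HClO4) added = 0.3307 x 0.04961 = 0.01641 mol.
n(NaOH) used = 0.3359 x 0.008610 = 0.002892 mol, which equals the excess n(HClO4).
So n(HClO4) consumed by the sample = 0.01641 - 0.002892 = 0.01351 mol.
n(KOH) = 0.01351 / 1 = 0.01351 mol.
mass KOH = 0.01351 x 56.11 = 0.7583 g, so %KOH = 0.7583/0.8809 x 100 = 86.1%.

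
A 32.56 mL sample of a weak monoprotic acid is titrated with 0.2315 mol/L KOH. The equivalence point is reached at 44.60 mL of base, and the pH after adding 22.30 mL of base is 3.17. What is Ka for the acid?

6.8 x 10^-4

22.30 mL is half of the equivalence volume, so this is the half-equivalence point where [HA] = [A^-].
At half-equivalence pH = pKa, so pKa = 3.17.
Ka = 10^(-3.17) = 6.8 x 10^-4.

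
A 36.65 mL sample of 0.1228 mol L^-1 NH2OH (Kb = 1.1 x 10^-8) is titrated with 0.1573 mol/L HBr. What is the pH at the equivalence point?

3.60

n(NH2OH) = 0.1228 x 0.03665 = 0.004501 mol; V(HBr) at equivalence = 0.004501/0.1573 = 0.02861 L.
At equivalence the base is fully converted to NH3OH+; total volume = 0.06526 L, so [NH3OH+] = 0.004501/0.06526 = 0.06896 M.
Ka(NH3OH+) = Kw/Kb = 1.0e-14 / 1.1 x 10^-8 = 9.09e-7.
[H^+] = sqrt(Ka x [NH3OH+]) = sqrt(9.09e-7 x 0.06896) = 0.000250 M.
pH = -log(0.000250) = 3.60.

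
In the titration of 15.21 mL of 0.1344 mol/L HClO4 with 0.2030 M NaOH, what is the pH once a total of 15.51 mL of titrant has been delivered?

12.56

n(acid) = 0.1344 x 0.01521 = 0.002044 mol; n(NaOH) added = 0.2030 x 0.01551 = 0.003149 mol.
Base is in excess by 0.003149 - 0.002044 = 0.001104 mol in a total volume of 0.03072 L.
[OH^-] = 0.001104/0.03072 = 0.03595 M, so pOH = 1.44 and pH = 14.00 - 1.44 = 12.56.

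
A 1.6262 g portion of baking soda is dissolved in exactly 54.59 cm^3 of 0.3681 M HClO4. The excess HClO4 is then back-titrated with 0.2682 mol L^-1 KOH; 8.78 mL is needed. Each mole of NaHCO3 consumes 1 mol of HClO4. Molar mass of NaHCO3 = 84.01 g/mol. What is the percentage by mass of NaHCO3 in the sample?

Total n(HClO4) added = 0.3681 x 0.05459 = 0.02009 mol.
n(KOH) used = 0.2682 x 0.008780 = 0.002355 mol, which equals the excess n(HClO4).
So n(HClO4) consumed by the sample = 0.02009 - 0.002355 = 0.01774 mol.
n(NaHCO3) = 0.01774 / 1 = 0.01774 mol.
mass NaHCO3 = 0.01774 x 84.01 = 1.490 g, so %NaHCO3 = 1.490/1.6262 x 100 = 91.6%.

91.6%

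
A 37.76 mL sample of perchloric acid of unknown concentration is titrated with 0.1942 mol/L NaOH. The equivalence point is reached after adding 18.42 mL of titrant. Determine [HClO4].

0.0947 M

n(NaOH) delivered = 0.1942 x 0.01842 = 0.003577 mol.
For a 1:1 reaction, n(HClO4) = 0.003577 mol.
[HClO4] = 0.003577 mol / 0.03776 L = 0.0947 M.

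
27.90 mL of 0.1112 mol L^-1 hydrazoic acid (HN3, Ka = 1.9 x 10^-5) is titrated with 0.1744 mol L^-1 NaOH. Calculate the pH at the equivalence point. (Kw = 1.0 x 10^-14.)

8.78

n(HN3) = 0.1112 x 0.02790 = 0.003102 mol; V(NaOH) at equivalence = 0.003102/0.1744 = 0.01779 L.
At equivalence all the acid is converted to N3-; total volume = 0.02790 + 0.01779 = 0.04569 L, so [N3-] = 0.003102/0.04569 = 0.06790 M.
Kb = Kw/Ka = 1.0e-14 / 1.9 x 10^-5 = 5.26e-10.
[OH^-] = sqrt(Kb x [N3-]) = sqrt(5.26e-10 x 0.06790) = 5.98e-6 M.
pOH = 5.22, so pH = 14.00 - 5.22 = 8.78.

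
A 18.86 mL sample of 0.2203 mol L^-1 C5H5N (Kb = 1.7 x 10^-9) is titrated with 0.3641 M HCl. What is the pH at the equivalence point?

n(C5H5N) = 0.2203 x 0.01886 = 0.004155 mol; V(HCl) at equivalence = 0.004155/0.3641 = 0.01141 L.
At equivalence the base is fully converted to C5H5NH+; total volume = 0.03027 L, so [C5H5NH+] = 0.004155/0.03027 = 0.1373 M.
Ka(C5H5NH+) = Kw/Kb = 1.0e-14 / 1.7 x 10^-9 = 5.88e-6.
[H^+] = sqrt(Ka x [C5H5NH+]) = sqrt(5.88e-6 x 0.1373) = 0.000899 M.
pH = -log(0.000899) = 3.05.

3.05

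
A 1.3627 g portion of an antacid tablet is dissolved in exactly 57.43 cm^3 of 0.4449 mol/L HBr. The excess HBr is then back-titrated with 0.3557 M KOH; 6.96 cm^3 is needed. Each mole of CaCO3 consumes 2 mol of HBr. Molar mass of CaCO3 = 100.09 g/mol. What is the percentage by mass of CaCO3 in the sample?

Total n(HBr) added = 0.4449 x 0.05743 = 0.02555 mol.
n(KOH) used = 0.3557 x 0.006960 = 0.002476 mol, which equals the excess n(HBr).
So n(HBr) consumed by the sample = 0.02555 - 0.002476 = 0.02307 mol.
n(CaCO3) = 0.02307 / 2 = 0.01154 mol.
mass CaCO3 = 0.01154 x 100.09 = 1.155 g, so %CaCO3 = 1.155/1.3627 x 100 = 84.7%.

84.7%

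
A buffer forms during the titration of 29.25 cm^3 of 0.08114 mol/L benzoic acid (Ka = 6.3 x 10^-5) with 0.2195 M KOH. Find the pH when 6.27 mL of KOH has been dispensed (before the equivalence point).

4.34

Initial n(C6H5COOH) = 0.08114 x 0.02925 = 0.002373 mol.
n(KOH) added = 0.2195 x 0.006270 = 0.001376 mol, converting that many moles of C6H5COOH to C6H5COO-.
Remaining n(C6H5COOH) = 0.0009971 mol; n(C6H5COO-) = 0.001376 mol.
By Henderson-Hasselbalch, pH = pKa + log([A^-]/[HA]) = 4.20 + log(0.001376/0.0009971) = 4.20 + (+0.14) = 4.34.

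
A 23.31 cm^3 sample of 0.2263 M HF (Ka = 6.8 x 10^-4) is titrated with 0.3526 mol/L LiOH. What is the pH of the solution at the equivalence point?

8.15

n(HF) = 0.2263 x 0.02331 = 0.005275 mol; V(LiOH) at equivalence = 0.005275/0.3526 = 0.01496 L.
At equivalence all the acid is converted to F-; total volume = 0.02331 + 0.01496 = 0.03827 L, so [F-] = 0.005275/0.03827 = 0.1378 M.
Kb = Kw/Ka = 1.0e-14 / 6.8 x 10^-4 = 1.47e-11.
[OH^-] = sqrt(Kb x [F-]) = sqrt(1.47e-11 x 0.1378) = 1.42e-6 M.
pOH = 5.85, so pH = 14.00 - 5.85 = 8.15.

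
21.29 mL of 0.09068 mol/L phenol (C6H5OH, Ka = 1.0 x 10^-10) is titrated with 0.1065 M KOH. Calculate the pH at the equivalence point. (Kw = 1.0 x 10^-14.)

11.34

n(C6H5OH) = 0.09068 x 0.02129 = 0.001931 mol; V(KOH) at equivalence = 0.001931/0.1065 = 0.01813 L.
At equivalence all the acid is converted to C6H5O-; total volume = 0.02129 + 0.01813 = 0.03942 L, so [C6H5O-] = 0.001931/0.03942 = 0.04898 M.
Kb = Kw/Ka = 1.0e-14 / 1.0 x 10^-10 = 0.000100.
[OH^-] = sqrt(Kb x [C6H5O-]) = sqrt(0.000100 x 0.04898) = 0.00221 M.
pOH = 2.66, so pH = 14.00 - 2.66 = 11.34.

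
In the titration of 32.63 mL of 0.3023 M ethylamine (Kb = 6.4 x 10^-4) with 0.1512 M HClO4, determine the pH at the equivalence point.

5.90

n(C2H5NH2) = 0.3023 x 0.03263 = 0.009864 mol; V(HClO4) at equivalence = 0.009864/0.1512 = 0.06524 L.
At equivalence the base is fully converted to C2H5NH3+; total volume = 0.09787 L, so [C2H5NH3+] = 0.009864/0.09787 = 0.1008 M.
Ka(C2H5NH3+) = Kw/Kb = 1.0e-14 / 6.4 x 10^-4 = 1.56e-11.
[H^+] = sqrt(Ka x [C2H5NH3+]) = sqrt(1.56e-11 x 0.1008) = 1.25e-6 M.
pH = -log(1.25e-6) = 5.90.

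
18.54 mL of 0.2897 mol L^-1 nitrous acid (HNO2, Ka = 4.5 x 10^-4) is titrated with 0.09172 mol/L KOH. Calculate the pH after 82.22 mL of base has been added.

12.33

n(acid) = 0.2897 x 0.01854 = 0.005371 mol; n(KOH) added = 0.09172 x 0.08222 = 0.007541 mol.
Base is in excess by 0.007541 - 0.005371 = 0.002170 mol in a total volume of 0.1008 L.
[OH^-] = 0.002170/0.1008 = 0.02154 M, so pOH = 1.67 and pH = 14.00 - 1.67 = 12.33.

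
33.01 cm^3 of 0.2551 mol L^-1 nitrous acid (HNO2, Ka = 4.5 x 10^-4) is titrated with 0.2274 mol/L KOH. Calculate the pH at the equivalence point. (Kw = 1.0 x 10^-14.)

n(HNO2) = 0.2551 x 0.03301 = 0.008421 mol; V(KOH) at equivalence = 0.008421/0.2274 = 0.03703 L.
At equivalence all the acid is converted to NO2-; total volume = 0.03301 + 0.03703 = 0.07004 L, so [NO2-] = 0.008421/0.07004 = 0.1202 M.
Kb = Kw/Ka = 1.0e-14 / 4.5 x 10^-4 = 2.22e-11.
[OH^-] = sqrt(Kb x [NO2-]) = sqrt(2.22e-11 x 0.1202) = 1.63e-6 M.
pOH = 5.79, so pH = 14.00 - 5.79 = 8.21.

8.21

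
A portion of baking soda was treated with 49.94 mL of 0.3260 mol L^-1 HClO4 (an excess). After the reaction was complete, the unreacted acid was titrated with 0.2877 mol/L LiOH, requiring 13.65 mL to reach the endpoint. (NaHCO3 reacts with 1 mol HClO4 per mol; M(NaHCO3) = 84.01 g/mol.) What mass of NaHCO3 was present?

Total n(HClO4) added = 0.3260 x 0.04994 = 0.01628 mol.
n(LiOH) used = 0.2877 x 0.01365 = 0.003927 mol, which equals the excess n(HClO4).
So n(HClO4) consumed by the sample = 0.01628 - 0.003927 = 0.01235 mol.
n(NaHCO3) = 0.01235 / 1 = 0.01235 mol.
mass = 0.01235 mol x 84.01 g/mol = 1.04 g.

1.04 g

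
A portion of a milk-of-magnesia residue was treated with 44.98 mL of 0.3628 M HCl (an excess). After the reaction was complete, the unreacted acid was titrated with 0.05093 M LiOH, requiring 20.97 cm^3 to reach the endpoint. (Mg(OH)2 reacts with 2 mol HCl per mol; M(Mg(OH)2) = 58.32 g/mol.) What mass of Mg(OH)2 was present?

0.445 g

Total n(HCl) added = 0.3628 x 0.04498 = 0.01632 mol.
n(LiOH) used = 0.05093 x 0.02097 = 0.001068 mol, which equals the excess n(HCl).
So n(HCl) consumed by the sample = 0.01632 - 0.001068 = 0.01525 mol.
n(Mg(OH)2) = 0.01525 / 2 = 0.007625 mol.
mass = 0.007625 mol x 58.32 g/mol = 0.445 g.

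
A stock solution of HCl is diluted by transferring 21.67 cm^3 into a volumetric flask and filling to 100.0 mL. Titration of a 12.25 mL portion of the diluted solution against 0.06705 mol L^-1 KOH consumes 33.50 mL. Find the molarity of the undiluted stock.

0.846 M

n(KOH) = 0.06705 x 0.03350 = 0.002246 mol.
n(HCl) in the aliquot = 0.002246 mol.
[diluted HCl] = 0.002246 / 0.01225 = 0.1834 M.
Dilution factor = 100.0/21.67 = 4.615, so [stock] = 0.1834 x 4.615 = 0.846 M.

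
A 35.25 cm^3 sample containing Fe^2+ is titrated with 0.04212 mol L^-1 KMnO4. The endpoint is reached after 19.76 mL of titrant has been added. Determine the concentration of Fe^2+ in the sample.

0.118 M

n(KMnO4) = 0.04212 x 0.01976 = 0.0008323 mol.
From the balanced equation, 1 mol KMnO4 reacts with 5 mol Fe^2+, so n(Fe^2+) = 0.0008323 x 5/1 = 0.004161 mol.
[Fe^2+] = 0.004161 / 0.03525 L = 0.118 M.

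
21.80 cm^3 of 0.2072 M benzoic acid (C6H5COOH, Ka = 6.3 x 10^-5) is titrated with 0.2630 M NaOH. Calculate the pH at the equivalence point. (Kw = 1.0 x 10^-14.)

8.63

n(C6H5COOH) = 0.2072 x 0.02180 = 0.004517 mol; V(NaOH) at equivalence = 0.004517/0.2630 = 0.01717 L.
At equivalence all the acid is converted to C6H5COO-; total volume = 0.02180 + 0.01717 = 0.03897 L, so [C6H5COO-] = 0.004517/0.03897 = 0.1159 M.
Kb = Kw/Ka = 1.0e-14 / 6.3 x 10^-5 = 1.59e-10.
[OH^-] = sqrt(Kb x [C6H5COO-]) = sqrt(1.59e-10 x 0.1159) = 4.29e-6 M.
pOH = 5.37, so pH = 14.00 - 5.37 = 8.63.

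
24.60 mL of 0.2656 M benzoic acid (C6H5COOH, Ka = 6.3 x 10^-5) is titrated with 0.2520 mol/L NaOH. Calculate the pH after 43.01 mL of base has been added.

12.80

n(acid) = 0.2656 x 0.02460 = 0.006534 mol; n(NaOH) added = 0.2520 x 0.04301 = 0.01084 mol.
Base is in excess by 0.01084 - 0.006534 = 0.004305 mol in a total volume of 0.06761 L.
[OH^-] = 0.004305/0.06761 = 0.06367 M, so pOH = 1.20 and pH = 14.00 - 1.20 = 12.80.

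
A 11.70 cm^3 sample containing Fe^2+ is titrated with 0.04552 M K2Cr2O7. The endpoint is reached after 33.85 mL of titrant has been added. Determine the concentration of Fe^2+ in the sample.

n(K2Cr2O7) = 0.04552 x 0.03385 = 0.001541 mol.
From the balanced equation, 1 mol K2Cr2O7 reacts with 6 mol Fe^2+, so n(Fe^2+) = 0.001541 x 6/1 = 0.009245 mol.
[Fe^2+] = 0.009245 / 0.01170 L = 0.790 M.

0.790 M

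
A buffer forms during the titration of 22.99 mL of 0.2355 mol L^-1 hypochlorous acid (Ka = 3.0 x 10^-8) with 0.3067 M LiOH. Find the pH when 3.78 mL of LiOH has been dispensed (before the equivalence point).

Initial n(HClO) = 0.2355 x 0.02299 = 0.005414 mol.
n(LiOH) added = 0.3067 x 0.003780 = 0.001159 mol, converting that many moles of HClO to ClO-.
Remaining n(HClO) = 0.004255 mol; n(ClO-) = 0.001159 mol.
By Henderson-Hasselbalch, pH = pKa + log([A^-]/[HA]) = 7.52 + log(0.001159/0.004255) = 7.52 + (-0.56) = 6.96.

6.96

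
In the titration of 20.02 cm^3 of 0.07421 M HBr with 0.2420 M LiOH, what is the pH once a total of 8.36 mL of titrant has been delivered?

n(acid) = 0.07421 x 0.02002 = 0.001486 mol; n(LiOH) added = 0.2420 x 0.008360 = 0.002023 mol.
Base is in excess by 0.002023 - 0.001486 = 0.0005374 mol in a total volume of 0.02838 L.
[OH^-] = 0.0005374/0.02838 = 0.01894 M, so pOH = 1.72 and pH = 14.00 - 1.72 = 12.28.

12.28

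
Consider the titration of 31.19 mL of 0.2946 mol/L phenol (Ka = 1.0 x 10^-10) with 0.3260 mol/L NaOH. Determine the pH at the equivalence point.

11.59

n(C6H5OH) = 0.2946 x 0.03119 = 0.009189 mol; V(NaOH) at equivalence = 0.009189/0.3260 = 0.02819 L.
At equivalence all the acid is converted to C6H5O-; total volume = 0.03119 + 0.02819 = 0.05938 L, so [C6H5O-] = 0.009189/0.05938 = 0.1548 M.
Kb = Kw/Ka = 1.0e-14 / 1.0 x 10^-10 = 0.000100.
[OH^-] = sqrt(Kb x [C6H5O-]) = sqrt(0.000100 x 0.1548) = 0.00393 M.
pOH = 2.41, so pH = 14.00 - 2.41 = 11.59.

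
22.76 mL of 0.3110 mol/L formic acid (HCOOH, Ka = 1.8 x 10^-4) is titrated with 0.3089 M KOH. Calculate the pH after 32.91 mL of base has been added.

12.74

n(acid) = 0.3110 x 0.02276 = 0.007078 mol; n(KOH) added = 0.3089 x 0.03291 = 0.01017 mol.
Base is in excess by 0.01017 - 0.007078 = 0.003088 mol in a total volume of 0.05567 L.
[OH^-] = 0.003088/0.05567 = 0.05546 M, so pOH = 1.26 and pH = 14.00 - 1.26 = 12.74.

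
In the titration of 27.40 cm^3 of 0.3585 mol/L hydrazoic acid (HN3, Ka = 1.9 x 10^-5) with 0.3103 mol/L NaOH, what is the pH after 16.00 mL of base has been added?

Initial n(HN3) = 0.3585 x 0.02740 = 0.009823 mol.
n(NaOH) added = 0.3103 x 0.01600 = 0.004965 mol, converting that many moles of HN3 to N3-.
Remaining n(HN3) = 0.004858 mol; n(N3-) = 0.004965 mol.
By Henderson-Hasselbalch, pH = pKa + log([A^-]/[HA]) = 4.72 + log(0.004965/0.004858) = 4.72 + (+0.01) = 4.73.

4.73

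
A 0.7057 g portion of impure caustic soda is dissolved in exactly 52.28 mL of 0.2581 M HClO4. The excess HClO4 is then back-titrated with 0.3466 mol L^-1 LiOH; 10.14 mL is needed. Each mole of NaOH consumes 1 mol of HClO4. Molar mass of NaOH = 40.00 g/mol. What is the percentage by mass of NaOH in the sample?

Total n(HClO4) added = 0.2581 x 0.05228 = 0.01349 mol.
n(LiOH) used = 0.3466 x 0.01014 = 0.003515 mol, which equals the excess n(HClO4).
So n(HClO4) consumed by the sample = 0.01349 - 0.003515 = 0.009979 mol.
n(NaOH) = 0.009979 / 1 = 0.009979 mol.
mass NaOH = 0.009979 x 40.00 = 0.3992 g, so %NaOH = 0.3992/0.7057 x 100 = 56.6%.

56.6%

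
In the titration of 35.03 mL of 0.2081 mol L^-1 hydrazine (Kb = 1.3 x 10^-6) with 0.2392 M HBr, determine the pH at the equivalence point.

n(N2H4) = 0.2081 x 0.03503 = 0.007290 mol; V(HBr) at equivalence = 0.007290/0.2392 = 0.03048 L.
At equivalence the base is fully converted to N2H5+; total volume = 0.06551 L, so [N2H5+] = 0.007290/0.06551 = 0.1113 M.
Ka(N2H5+) = Kw/Kb = 1.0e-14 / 1.3 x 10^-6 = 7.69e-9.
[H^+] = sqrt(Ka x [N2H5+]) = sqrt(7.69e-9 x 0.1113) = 2.93e-5 M.
pH = -log(2.93e-5) = 4.53.

4.53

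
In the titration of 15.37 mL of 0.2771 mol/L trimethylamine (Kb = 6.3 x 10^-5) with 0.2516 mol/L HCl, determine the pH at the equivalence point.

5.34

n((CH3)3N) = 0.2771 x 0.01537 = 0.004259 mol; V(HCl) at equivalence = 0.004259/0.2516 = 0.01693 L.
At equivalence the base is fully converted to (CH3)3NH+; total volume = 0.03230 L, so [(CH3)3NH+] = 0.004259/0.03230 = 0.1319 M.
Ka((CH3)3NH+) = Kw/Kb = 1.0e-14 / 6.3 x 10^-5 = 1.59e-10.
[H^+] = sqrt(Ka x [(CH3)3NH+]) = sqrt(1.59e-10 x 0.1319) = 4.58e-6 M.
pH = -log(4.58e-6) = 5.34.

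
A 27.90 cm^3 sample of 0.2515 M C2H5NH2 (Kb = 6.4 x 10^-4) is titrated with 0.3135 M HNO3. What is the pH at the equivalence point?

5.83

n(C2H5NH2) = 0.2515 x 0.02790 = 0.007017 mol; V(HNO3) at equivalence = 0.007017/0.3135 = 0.02238 L.
At equivalence the base is fully converted to C2H5NH3+; total volume = 0.05028 L, so [C2H5NH3+] = 0.007017/0.05028 = 0.1395 M.
Ka(C2H5NH3+) = Kw/Kb = 1.0e-14 / 6.4 x 10^-4 = 1.56e-11.
[H^+] = sqrt(Ka x [C2H5NH3+]) = sqrt(1.56e-11 x 0.1395) = 1.48e-6 M.
pH = -log(1.48e-6) = 5.83.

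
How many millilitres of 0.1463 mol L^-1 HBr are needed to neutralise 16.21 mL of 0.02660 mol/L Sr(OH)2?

5.89 mL

n(Sr(OH)2) = 0.02660 mol/L x 0.01621 L = 0.0004312 mol.
The neutralisation is 1 Sr(OH)2 : 2 HBr, so n(HBr) = 0.0004312 x 2/1 = 0.0008624 mol.
V(HBr) = 0.0008624 / 0.1463 = 0.005895 L = 5.89 mL.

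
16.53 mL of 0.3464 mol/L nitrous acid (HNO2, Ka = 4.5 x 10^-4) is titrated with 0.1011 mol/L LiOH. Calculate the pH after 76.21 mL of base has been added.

12.33

n(acid) = 0.3464 x 0.01653 = 0.005726 mol; n(LiOH) added = 0.1011 x 0.07621 = 0.007705 mol.
Base is in excess by 0.007705 - 0.005726 = 0.001979 mol in a total volume of 0.09274 L.
[OH^-] = 0.001979/0.09274 = 0.02134 M, so pOH = 1.67 and pH = 14.00 - 1.67 = 12.33.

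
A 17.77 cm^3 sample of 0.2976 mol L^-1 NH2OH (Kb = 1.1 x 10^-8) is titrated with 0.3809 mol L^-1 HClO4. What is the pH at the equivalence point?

3.41

n(NH2OH) = 0.2976 x 0.01777 = 0.005288 mol; V(HClO4) at equivalence = 0.005288/0.3809 = 0.01388 L.
At equivalence the base is fully converted to NH3OH+; total volume = 0.03165 L, so [NH3OH+] = 0.005288/0.03165 = 0.1671 M.
Ka(NH3OH+) = Kw/Kb = 1.0e-14 / 1.1 x 10^-8 = 9.09e-7.
[H^+] = sqrt(Ka x [NH3OH+]) = sqrt(9.09e-7 x 0.1671) = 0.000390 M.
pH = -log(0.000390) = 3.41.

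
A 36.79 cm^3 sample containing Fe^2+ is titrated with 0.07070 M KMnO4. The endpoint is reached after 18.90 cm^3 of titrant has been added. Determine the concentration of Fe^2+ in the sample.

n(KMnO4) = 0.07070 x 0.01890 = 0.001336 mol.
From the balanced equation, 1 mol KMnO4 reacts with 5 mol Fe^2+, so n(Fe^2+) = 0.001336 x 5/1 = 0.006681 mol.
[Fe^2+] = 0.006681 / 0.03679 L = 0.182 M.

0.182 M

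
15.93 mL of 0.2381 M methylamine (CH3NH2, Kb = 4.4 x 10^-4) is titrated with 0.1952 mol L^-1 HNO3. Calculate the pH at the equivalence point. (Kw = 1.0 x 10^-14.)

n(CH3NH2) = 0.2381 x 0.01593 = 0.003793 mol; V(HNO3) at equivalence = 0.003793/0.1952 = 0.01943 L.
At equivalence the base is fully converted to CH3NH3+; total volume = 0.03536 L, so [CH3NH3+] = 0.003793/0.03536 = 0.1073 M.
Ka(CH3NH3+) = Kw/Kb = 1.0e-14 / 4.4 x 10^-4 = 2.27e-11.
[H^+] = sqrt(Ka x [CH3NH3+]) = sqrt(2.27e-11 x 0.1073) = 1.56e-6 M.
pH = -log(1.56e-6) = 5.81.

5.81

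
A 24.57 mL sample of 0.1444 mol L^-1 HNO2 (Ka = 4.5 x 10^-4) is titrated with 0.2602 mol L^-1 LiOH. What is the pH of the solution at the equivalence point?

n(HNO2) = 0.1444 x 0.02457 = 0.003548 mol; V(LiOH) at equivalence = 0.003548/0.2602 = 0.01364 L.
At equivalence all the acid is converted to NO2-; total volume = 0.02457 + 0.01364 = 0.03821 L, so [NO2-] = 0.003548/0.03821 = 0.09286 M.
Kb = Kw/Ka = 1.0e-14 / 4.5 x 10^-4 = 2.22e-11.
[OH^-] = sqrt(Kb x [NO2-]) = sqrt(2.22e-11 x 0.09286) = 1.44e-6 M.
pOH = 5.84, so pH = 14.00 - 5.84 = 8.16.

8.16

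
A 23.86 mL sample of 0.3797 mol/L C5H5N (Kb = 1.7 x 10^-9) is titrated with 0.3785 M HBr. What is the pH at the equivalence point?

n(C5H5N) = 0.3797 x 0.02386 = 0.009060 mol; V(HBr) at equivalence = 0.009060/0.3785 = 0.02394 L.
At equivalence the base is fully converted to C5H5NH+; total volume = 0.04780 L, so [C5H5NH+] = 0.009060/0.04780 = 0.1895 M.
Ka(C5H5NH+) = Kw/Kb = 1.0e-14 / 1.7 x 10^-9 = 5.88e-6.
[H^+] = sqrt(Ka x [C5H5NH+]) = sqrt(5.88e-6 x 0.1895) = 0.00106 M.
pH = -log(0.00106) = 2.98.

2.98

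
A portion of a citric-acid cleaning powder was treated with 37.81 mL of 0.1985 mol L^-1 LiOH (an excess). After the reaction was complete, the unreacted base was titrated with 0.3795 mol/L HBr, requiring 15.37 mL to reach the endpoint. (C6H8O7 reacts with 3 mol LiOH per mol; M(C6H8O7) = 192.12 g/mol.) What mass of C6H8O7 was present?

Total n(LiOH) added = 0.1985 x 0.03781 = 0.007505 mol.
n(HBr) used = 0.3795 x 0.01537 = 0.005833 mol, which equals the excess n(LiOH).
So n(LiOH) consumed by the sample = 0.007505 - 0.005833 = 0.001672 mol.
n(C6H8O7) = 0.001672 / 3 = 0.0005575 mol.
mass = 0.0005575 mol x 192.12 g/mol = 0.107 g.

0.107 g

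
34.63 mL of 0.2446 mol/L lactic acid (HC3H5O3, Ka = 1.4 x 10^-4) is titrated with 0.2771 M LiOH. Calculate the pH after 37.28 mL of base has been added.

12.41

n(acid) = 0.2446 x 0.03463 = 0.008470 mol; n(LiOH) added = 0.2771 x 0.03728 = 0.01033 mol.
Base is in excess by 0.01033 - 0.008470 = 0.001860 mol in a total volume of 0.07191 L.
[OH^-] = 0.001860/0.07191 = 0.02586 M, so pOH = 1.59 and pH = 14.00 - 1.59 = 12.41.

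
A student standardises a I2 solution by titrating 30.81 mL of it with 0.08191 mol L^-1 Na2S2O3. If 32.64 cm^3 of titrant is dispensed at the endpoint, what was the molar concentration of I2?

0.0434 M

n(Na2S2O3) = 0.08191 x 0.03264 = 0.002674 mol.
From the balanced equation, 2 mol Na2S2O3 reacts with 1 mol I2, so n(I2) = 0.002674 x 1/2 = 0.001337 mol.
[I2] = 0.001337 / 0.03081 L = 0.0434 M.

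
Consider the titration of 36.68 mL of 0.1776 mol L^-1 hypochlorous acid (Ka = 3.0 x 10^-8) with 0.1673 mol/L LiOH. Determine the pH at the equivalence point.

n(HClO) = 0.1776 x 0.03668 = 0.006514 mol; V(LiOH) at equivalence = 0.006514/0.1673 = 0.03894 L.
At equivalence all the acid is converted to ClO-; total volume = 0.03668 + 0.03894 = 0.07562 L, so [ClO-] = 0.006514/0.07562 = 0.08615 M.
Kb = Kw/Ka = 1.0e-14 / 3.0 x 10^-8 = 3.33e-7.
[OH^-] = sqrt(Kb x [ClO-]) = sqrt(3.33e-7 x 0.08615) = 0.000169 M.
pOH = 3.77, so pH = 14.00 - 3.77 = 10.23.

10.23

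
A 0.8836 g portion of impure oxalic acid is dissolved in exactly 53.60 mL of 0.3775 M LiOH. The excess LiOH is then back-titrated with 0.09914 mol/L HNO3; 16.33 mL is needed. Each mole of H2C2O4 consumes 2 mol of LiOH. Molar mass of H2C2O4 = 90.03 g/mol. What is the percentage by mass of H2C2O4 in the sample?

94.8%

Total n(LiOH) added = 0.3775 x 0.05360 = 0.02023 mol.
n(HNO3) used = 0.09914 x 0.01633 = 0.001619 mol, which equals the excess n(LiOH).
So n(LiOH) consumed by the sample = 0.02023 - 0.001619 = 0.01862 mol.
n(H2C2O4) = 0.01862 / 2 = 0.009308 mol.
mass H2C2O4 = 0.009308 x 90.03 = 0.8380 g, so %H2C2O4 = 0.8380/0.8836 x 100 = 94.8%.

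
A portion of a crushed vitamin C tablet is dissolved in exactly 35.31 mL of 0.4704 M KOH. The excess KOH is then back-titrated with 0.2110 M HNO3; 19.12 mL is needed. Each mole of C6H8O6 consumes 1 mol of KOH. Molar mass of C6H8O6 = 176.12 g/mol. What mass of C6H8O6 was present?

Total n(KOH) added = 0.4704 x 0.03531 = 0.01661 mol.
n(HNO3) used = 0.2110 x 0.01912 = 0.004034 mol, which equals the excess n(KOH).
So n(KOH) consumed by the sample = 0.01661 - 0.004034 = 0.01258 mol.
n(C6H8O6) = 0.01258 / 1 = 0.01258 mol.
mass = 0.01258 mol x 176.12 g/mol = 2.21 g.

2.21 g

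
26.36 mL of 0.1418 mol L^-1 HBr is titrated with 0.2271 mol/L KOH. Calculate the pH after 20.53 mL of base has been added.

n(acid) = 0.1418 x 0.02636 = 0.003738 mol; n(KOH) added = 0.2271 x 0.02053 = 0.004662 mol.
Base is in excess by 0.004662 - 0.003738 = 0.0009245 mol in a total volume of 0.04689 L.
[OH^-] = 0.0009245/0.04689 = 0.01972 M, so pOH = 1.71 and pH = 14.00 - 1.71 = 12.29.

12.29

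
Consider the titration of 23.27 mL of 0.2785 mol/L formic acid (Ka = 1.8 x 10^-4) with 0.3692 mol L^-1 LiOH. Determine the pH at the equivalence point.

n(HCOOH) = 0.2785 x 0.02327 = 0.006481 mol; V(LiOH) at equivalence = 0.006481/0.3692 = 0.01755 L.
At equivalence all the acid is converted to HCOO-; total volume = 0.02327 + 0.01755 = 0.04082 L, so [HCOO-] = 0.006481/0.04082 = 0.1587 M.
Kb = Kw/Ka = 1.0e-14 / 1.8 x 10^-4 = 5.56e-11.
[OH^-] = sqrt(Kb x [HCOO-]) = sqrt(5.56e-11 x 0.1587) = 2.97e-6 M.
pOH = 5.53, so pH = 14.00 - 5.53 = 8.47.

8.47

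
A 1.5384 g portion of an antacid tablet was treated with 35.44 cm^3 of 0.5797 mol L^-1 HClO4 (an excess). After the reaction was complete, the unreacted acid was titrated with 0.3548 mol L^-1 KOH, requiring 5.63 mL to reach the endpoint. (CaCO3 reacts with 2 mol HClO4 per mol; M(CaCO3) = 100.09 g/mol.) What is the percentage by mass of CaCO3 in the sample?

60.3%

Total n(HClO4) added = 0.5797 x 0.03544 = 0.02054 mol.
n(KOH) used = 0.3548 x 0.005630 = 0.001998 mol, which equals the excess n(HClO4).
So n(HClO4) consumed by the sample = 0.02054 - 0.001998 = 0.01855 mol.
n(CaCO3) = 0.01855 / 2 = 0.009274 mol.
mass CaCO3 = 0.009274 x 100.09 = 0.9282 g, so %CaCO3 = 0.9282/1.5384 x 100 = 60.3%.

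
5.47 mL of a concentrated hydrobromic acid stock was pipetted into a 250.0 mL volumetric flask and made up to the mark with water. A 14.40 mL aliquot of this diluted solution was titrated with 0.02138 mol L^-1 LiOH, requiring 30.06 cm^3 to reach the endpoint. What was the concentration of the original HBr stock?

2.04 M

n(LiOH) = 0.02138 x 0.03006 = 0.0006427 mol.
n(HBr) in the aliquot = 0.0006427 mol.
[diluted HBr] = 0.0006427 / 0.01440 = 0.04463 M.
Dilution factor = 250.0/5.470 = 45.70, so [stock] = 0.04463 x 45.70 = 2.04 M.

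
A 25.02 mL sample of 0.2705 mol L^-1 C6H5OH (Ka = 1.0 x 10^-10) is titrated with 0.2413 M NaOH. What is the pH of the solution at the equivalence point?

n(C6H5OH) = 0.2705 x 0.02502 = 0.006768 mol; V(NaOH) at equivalence = 0.006768/0.2413 = 0.02805 L.
At equivalence all the acid is converted to C6H5O-; total volume = 0.02502 + 0.02805 = 0.05307 L, so [C6H5O-] = 0.006768/0.05307 = 0.1275 M.
Kb = Kw/Ka = 1.0e-14 / 1.0 x 10^-10 = 0.000100.
[OH^-] = sqrt(Kb x [C6H5O-]) = sqrt(0.000100 x 0.1275) = 0.00357 M.
pOH = 2.45, so pH = 14.00 - 2.45 = 11.55.

11.55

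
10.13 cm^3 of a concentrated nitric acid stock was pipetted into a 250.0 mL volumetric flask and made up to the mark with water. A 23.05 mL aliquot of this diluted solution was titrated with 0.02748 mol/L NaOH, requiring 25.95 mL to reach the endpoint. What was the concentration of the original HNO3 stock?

n(NaOH) = 0.02748 x 0.02595 = 0.0007131 mol.
n(HNO3) in the aliquot = 0.0007131 mol.
[diluted HNO3] = 0.0007131 / 0.02305 = 0.03094 M.
Dilution factor = 250.0/10.13 = 24.68, so [stock] = 0.03094 x 24.68 = 0.764 M.

0.764 M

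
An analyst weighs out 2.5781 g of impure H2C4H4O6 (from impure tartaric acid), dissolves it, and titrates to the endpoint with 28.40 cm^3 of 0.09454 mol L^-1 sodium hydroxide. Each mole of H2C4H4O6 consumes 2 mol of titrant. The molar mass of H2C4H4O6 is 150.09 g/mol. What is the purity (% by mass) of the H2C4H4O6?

n(NaOH) = 0.09454 x 0.02840 = 0.002685 mol.
n(H2C4H4O6) = 0.002685 / 2 = 0.001342 mol.
mass of H2C4H4O6 = 0.001342 x 150.09 = 0.2015 g.
% purity = 0.2015 / 2.5781 x 100 = 7.82%.

7.82%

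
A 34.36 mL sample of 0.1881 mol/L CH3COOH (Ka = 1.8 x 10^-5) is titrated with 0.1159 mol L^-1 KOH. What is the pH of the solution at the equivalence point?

n(CH3COOH) = 0.1881 x 0.03436 = 0.006463 mol; V(KOH) at equivalence = 0.006463/0.1159 = 0.05576 L.
At equivalence all the acid is converted to CH3COO-; total volume = 0.03436 + 0.05576 = 0.09012 L, so [CH3COO-] = 0.006463/0.09012 = 0.07171 M.
Kb = Kw/Ka = 1.0e-14 / 1.8 x 10^-5 = 5.56e-10.
[OH^-] = sqrt(Kb x [CH3COO-]) = sqrt(5.56e-10 x 0.07171) = 6.31e-6 M.
pOH = 5.20, so pH = 14.00 - 5.20 = 8.80.

8.80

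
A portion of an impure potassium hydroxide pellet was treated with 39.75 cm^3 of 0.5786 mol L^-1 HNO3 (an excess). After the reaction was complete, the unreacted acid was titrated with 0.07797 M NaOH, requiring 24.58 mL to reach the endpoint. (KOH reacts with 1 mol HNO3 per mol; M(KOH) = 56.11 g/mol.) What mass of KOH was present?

1.18 g

Total n(HNO3) added = 0.5786 x 0.03975 = 0.02300 mol.
n(NaOH) used = 0.07797 x 0.02458 = 0.001917 mol, which equals the excess n(HNO3).
So n(HNO3) consumed by the sample = 0.02300 - 0.001917 = 0.02108 mol.
n(KOH) = 0.02108 / 1 = 0.02108 mol.
mass = 0.02108 mol x 56.11 g/mol = 1.18 g.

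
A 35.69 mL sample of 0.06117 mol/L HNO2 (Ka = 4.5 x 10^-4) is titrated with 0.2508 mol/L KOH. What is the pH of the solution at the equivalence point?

8.02

n(HNO2) = 0.06117 x 0.03569 = 0.002183 mol; V(KOH) at equivalence = 0.002183/0.2508 = 0.008705 L.
At equivalence all the acid is converted to NO2-; total volume = 0.03569 + 0.008705 = 0.04439 L, so [NO2-] = 0.002183/0.04439 = 0.04918 M.
Kb = Kw/Ka = 1.0e-14 / 4.5 x 10^-4 = 2.22e-11.
[OH^-] = sqrt(Kb x [NO2-]) = sqrt(2.22e-11 x 0.04918) = 1.05e-6 M.
pOH = 5.98, so pH = 14.00 - 5.98 = 8.02.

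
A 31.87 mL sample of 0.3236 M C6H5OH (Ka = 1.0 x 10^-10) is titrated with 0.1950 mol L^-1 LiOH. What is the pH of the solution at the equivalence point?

11.54

n(C6H5OH) = 0.3236 x 0.03187 = 0.01031 mol; V(LiOH) at equivalence = 0.01031/0.1950 = 0.05289 L.
At equivalence all the acid is converted to C6H5O-; total volume = 0.03187 + 0.05289 = 0.08476 L, so [C6H5O-] = 0.01031/0.08476 = 0.1217 M.
Kb = Kw/Ka = 1.0e-14 / 1.0 x 10^-10 = 0.000100.
[OH^-] = sqrt(Kb x [C6H5O-]) = sqrt(0.000100 x 0.1217) = 0.00349 M.
pOH = 2.46, so pH = 14.00 - 2.46 = 11.54.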